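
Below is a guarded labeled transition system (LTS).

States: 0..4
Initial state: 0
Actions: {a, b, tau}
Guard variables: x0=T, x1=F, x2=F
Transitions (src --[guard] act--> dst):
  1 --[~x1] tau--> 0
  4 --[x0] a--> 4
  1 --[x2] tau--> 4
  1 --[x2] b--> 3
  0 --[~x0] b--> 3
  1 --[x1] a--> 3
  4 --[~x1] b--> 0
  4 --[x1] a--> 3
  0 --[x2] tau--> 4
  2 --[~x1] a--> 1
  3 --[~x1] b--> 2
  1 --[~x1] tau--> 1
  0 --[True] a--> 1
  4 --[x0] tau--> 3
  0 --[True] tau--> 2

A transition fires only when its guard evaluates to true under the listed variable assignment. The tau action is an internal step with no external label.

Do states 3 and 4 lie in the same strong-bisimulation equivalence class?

Answer: NOT BISIMILAR

Trace:
Refine partition for ~:
  P[0] = {{0,1,2,3,4}}
  P[1] = {{0},{1},{2},{3},{4}}
5 equivalence class(es) (converged in 2)
3∈{3}, 4∈{4}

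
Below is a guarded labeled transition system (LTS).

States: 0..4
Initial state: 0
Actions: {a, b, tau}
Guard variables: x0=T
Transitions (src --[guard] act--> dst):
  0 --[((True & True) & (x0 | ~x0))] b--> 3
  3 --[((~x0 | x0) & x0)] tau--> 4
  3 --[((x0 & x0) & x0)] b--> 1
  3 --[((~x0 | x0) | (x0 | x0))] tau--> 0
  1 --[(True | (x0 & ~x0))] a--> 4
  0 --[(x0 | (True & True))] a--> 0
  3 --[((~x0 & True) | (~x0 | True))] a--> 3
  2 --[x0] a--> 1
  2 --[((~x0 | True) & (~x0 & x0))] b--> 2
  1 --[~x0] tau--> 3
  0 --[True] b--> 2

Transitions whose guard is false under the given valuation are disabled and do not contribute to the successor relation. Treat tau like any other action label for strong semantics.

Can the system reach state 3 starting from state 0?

Answer: REACHABLE

Trace:
Guard filter leaves 9 enabled edge(s).
L0 = {0}
L1 = {2,3}  now seen {0,2,3}
L2 = {1,4}  now seen {0,1,2,3,4}
Reachable = {0,1,2,3,4}
trace reaching 3: b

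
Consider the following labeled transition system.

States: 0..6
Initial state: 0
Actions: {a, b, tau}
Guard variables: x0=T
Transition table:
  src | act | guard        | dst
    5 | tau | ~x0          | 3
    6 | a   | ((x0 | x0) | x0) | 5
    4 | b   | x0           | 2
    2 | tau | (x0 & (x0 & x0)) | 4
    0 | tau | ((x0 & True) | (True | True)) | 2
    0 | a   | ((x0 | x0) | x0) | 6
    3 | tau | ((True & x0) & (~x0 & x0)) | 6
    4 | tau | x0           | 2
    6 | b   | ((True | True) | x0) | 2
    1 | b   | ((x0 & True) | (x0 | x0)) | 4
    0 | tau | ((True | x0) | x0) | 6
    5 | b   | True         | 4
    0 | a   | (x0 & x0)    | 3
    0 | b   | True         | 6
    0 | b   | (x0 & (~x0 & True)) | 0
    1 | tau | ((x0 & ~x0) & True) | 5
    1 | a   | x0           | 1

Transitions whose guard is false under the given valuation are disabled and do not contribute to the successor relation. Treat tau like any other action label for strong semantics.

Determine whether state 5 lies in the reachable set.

Answer: REACHABLE

Working:
13 transition(s) survive guard evaluation.
Layer 0: {0}
Layer 1: {2,3,6}  total {0,2,3,6}
Layer 2: {4,5}  total {0,2,3,4,5,6}
Reachable = {0,2,3,4,5,6}
Path to 5: tau·a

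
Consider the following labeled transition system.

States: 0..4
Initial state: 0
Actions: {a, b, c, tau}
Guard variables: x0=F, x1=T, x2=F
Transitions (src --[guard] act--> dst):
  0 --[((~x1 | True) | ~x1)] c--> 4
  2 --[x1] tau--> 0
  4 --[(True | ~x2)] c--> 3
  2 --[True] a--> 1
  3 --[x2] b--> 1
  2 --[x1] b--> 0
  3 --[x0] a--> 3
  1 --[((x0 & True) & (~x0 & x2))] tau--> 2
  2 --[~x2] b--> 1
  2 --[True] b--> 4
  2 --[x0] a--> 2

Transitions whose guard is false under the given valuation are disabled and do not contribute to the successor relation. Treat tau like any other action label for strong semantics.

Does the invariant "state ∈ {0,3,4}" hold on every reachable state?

Inv-set: {0,3,4}
R = {0,3,4}
  0: ✓
  3: ✓
  4: ✓

Answer: INVARIANT HOLDS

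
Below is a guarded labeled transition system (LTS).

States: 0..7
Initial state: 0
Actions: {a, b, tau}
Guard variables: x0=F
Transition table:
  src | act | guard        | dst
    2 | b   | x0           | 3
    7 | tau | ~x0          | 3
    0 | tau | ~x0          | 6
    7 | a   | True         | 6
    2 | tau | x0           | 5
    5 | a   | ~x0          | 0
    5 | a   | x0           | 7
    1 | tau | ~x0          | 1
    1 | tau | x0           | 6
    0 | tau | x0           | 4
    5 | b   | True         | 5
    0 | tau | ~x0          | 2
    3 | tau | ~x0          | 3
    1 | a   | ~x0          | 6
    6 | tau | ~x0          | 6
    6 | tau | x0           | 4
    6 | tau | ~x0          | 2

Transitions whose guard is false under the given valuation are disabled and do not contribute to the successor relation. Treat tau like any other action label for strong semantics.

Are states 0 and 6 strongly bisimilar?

Answer: BISIMILAR

Trace:
Refine partition for ~:
  π0 = {{0,1,2,3,4,5,6,7}}
  π1 = {{0,3,6},{1,7},{2,4},{5}}
  π2 = {{0,6},{1},{2,4},{3},{5},{7}}
stable after 3 split(s): 6 block(s)
class of 0: {0,6}; class of 6: {0,6}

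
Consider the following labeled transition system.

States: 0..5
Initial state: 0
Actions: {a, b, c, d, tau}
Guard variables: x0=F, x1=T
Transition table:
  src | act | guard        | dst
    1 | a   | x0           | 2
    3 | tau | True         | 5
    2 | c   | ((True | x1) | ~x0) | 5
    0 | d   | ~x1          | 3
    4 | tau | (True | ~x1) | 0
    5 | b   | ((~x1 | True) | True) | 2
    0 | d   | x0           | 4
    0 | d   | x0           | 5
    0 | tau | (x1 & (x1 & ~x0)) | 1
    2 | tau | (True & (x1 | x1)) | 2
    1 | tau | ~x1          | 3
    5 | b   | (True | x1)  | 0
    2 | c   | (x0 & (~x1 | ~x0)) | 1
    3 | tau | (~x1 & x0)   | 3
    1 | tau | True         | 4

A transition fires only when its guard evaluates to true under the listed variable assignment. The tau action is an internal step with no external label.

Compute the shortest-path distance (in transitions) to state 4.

Breadth-first toward 4:
  depth 0: {0}
  depth 1: {1}
  depth 2: {4}
depth(4)=2, e.g. tau·tau

Answer: 2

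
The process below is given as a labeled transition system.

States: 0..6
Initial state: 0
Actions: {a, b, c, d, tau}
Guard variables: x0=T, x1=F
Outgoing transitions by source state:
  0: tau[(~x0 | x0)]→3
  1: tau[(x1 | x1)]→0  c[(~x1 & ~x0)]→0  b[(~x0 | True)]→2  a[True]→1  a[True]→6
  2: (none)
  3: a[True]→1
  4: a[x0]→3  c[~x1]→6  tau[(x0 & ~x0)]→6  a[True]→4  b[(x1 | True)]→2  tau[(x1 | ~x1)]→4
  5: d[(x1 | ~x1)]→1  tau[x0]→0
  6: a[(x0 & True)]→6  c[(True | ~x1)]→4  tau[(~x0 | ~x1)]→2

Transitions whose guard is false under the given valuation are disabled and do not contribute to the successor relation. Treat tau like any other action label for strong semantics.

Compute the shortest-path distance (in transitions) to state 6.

Layered search for 6:
  depth 0: {0}
  depth 1: {3}
  depth 2: {1}
  depth 3: {2,6}
first hit 6 at d=3 via tau·a·a

Answer: 3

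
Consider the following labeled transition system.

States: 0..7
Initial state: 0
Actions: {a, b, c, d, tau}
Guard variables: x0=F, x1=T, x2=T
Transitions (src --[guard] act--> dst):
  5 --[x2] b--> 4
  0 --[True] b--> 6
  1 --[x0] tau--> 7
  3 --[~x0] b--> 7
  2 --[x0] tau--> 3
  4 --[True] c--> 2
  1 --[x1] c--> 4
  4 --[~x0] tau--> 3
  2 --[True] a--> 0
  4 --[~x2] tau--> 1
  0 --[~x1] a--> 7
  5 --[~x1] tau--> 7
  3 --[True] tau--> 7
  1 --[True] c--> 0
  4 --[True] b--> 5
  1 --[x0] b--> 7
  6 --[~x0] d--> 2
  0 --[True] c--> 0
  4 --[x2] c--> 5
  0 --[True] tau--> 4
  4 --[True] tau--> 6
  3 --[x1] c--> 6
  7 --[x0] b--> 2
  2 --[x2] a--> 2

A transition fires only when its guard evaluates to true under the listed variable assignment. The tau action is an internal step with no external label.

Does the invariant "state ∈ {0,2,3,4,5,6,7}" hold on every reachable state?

Inv-set: {0,2,3,4,5,6,7}
R = {0,2,3,4,5,6,7}
  0: ✓
  2: ✓
  3: ✓
  4: ✓
  5: ✓
  6: ✓
  7: ✓

Answer: INVARIANT HOLDS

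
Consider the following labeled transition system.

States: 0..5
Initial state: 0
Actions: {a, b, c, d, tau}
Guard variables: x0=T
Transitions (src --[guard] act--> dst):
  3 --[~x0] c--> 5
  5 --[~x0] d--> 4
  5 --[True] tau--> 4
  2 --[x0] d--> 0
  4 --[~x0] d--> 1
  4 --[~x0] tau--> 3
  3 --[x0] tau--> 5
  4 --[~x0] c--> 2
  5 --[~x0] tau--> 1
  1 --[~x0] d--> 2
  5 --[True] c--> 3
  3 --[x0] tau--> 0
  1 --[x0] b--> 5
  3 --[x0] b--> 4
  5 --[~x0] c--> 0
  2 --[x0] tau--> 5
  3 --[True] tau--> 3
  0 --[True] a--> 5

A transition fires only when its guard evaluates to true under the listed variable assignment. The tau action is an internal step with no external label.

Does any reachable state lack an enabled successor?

Answer: DEADLOCK at state 4

Analysis:
Reach set: {0,3,4,5}
  0: a→5  [1 exit(s)]
  3: b→4  tau→0  tau→3  tau→5  [4 exit(s)]
  4: ∅  [no exit]
  5: c→3  tau→4  [2 exit(s)]
Path to 4: a·tau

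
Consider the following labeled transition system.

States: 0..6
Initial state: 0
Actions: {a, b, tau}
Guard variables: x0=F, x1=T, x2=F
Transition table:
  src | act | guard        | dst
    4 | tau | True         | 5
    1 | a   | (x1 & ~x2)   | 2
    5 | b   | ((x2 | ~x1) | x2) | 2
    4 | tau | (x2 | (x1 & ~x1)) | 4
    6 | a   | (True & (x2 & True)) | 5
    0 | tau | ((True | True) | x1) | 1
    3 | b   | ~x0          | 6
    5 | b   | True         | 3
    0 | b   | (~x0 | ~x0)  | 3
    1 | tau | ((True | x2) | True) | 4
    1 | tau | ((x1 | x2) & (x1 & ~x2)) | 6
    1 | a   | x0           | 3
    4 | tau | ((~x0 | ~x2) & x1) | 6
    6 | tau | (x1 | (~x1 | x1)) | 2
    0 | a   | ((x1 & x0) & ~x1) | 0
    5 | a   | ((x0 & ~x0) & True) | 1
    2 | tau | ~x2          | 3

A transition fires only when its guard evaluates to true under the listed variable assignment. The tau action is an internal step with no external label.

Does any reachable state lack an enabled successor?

Answer: DEADLOCK-FREE

Working:
R = {0,1,2,3,4,5,6}
  0: b→3  tau→1  [deg 2]
  1: a→2  tau→4  tau→6  [deg 3]
  2: tau→3  [deg 1]
  3: b→6  [deg 1]
  4: tau→5  tau→6  [deg 2]
  5: b→3  [deg 1]
  6: tau→2  [deg 1]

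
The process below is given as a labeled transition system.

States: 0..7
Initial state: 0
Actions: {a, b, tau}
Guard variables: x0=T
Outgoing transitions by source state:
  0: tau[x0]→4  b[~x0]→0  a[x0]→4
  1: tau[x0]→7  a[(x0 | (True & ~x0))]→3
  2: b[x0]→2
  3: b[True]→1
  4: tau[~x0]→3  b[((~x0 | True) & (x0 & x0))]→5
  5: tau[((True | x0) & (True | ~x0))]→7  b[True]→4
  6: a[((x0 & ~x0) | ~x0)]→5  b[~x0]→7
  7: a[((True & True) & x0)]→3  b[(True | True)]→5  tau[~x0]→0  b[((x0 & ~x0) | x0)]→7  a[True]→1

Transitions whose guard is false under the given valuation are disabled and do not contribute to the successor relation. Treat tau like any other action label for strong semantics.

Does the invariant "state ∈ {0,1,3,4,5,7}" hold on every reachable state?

Answer: INVARIANT HOLDS

Trace:
Inv-set: {0,1,3,4,5,7}
Reachable = {0,1,3,4,5,7}
  0: safe
  1: safe
  3: safe
  4: safe
  5: safe
  7: safe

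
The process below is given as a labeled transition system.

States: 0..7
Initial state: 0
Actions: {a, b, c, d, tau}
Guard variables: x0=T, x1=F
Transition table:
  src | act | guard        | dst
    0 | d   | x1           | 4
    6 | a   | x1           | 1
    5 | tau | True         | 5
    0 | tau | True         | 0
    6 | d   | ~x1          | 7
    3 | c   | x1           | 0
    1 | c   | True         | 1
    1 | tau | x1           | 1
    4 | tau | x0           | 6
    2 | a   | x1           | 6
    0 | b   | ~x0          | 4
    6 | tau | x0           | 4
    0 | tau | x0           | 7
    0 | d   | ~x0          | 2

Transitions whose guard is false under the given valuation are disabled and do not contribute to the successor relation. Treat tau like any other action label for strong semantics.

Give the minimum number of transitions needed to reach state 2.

Answer: UNREACHABLE

Working:
Layered search for 2:
  depth 0: {0}
  depth 1: {7}
2 never appears.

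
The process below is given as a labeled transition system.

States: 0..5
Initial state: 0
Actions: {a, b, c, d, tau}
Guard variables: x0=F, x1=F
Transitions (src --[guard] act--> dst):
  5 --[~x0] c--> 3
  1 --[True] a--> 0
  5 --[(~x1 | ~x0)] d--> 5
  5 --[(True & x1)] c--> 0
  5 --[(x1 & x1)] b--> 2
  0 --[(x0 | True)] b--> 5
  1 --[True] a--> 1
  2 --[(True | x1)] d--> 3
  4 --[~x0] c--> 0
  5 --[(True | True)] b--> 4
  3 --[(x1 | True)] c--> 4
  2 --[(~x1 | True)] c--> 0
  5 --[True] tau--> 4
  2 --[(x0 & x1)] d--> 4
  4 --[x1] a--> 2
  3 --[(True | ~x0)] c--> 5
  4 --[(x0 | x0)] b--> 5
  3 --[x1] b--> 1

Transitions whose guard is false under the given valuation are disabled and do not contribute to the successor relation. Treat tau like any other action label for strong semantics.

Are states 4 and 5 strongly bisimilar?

Answer: NOT BISIMILAR

Analysis:
Refine partition for ~:
  π0 = {{0,1,2,3,4,5}}
  π1 = {{0},{1},{2},{3,4},{5}}
  π2 = {{0},{1},{2},{3},{4},{5}}
6 equivalence class(es) (converged in 3)
4∈{4}, 5∈{5}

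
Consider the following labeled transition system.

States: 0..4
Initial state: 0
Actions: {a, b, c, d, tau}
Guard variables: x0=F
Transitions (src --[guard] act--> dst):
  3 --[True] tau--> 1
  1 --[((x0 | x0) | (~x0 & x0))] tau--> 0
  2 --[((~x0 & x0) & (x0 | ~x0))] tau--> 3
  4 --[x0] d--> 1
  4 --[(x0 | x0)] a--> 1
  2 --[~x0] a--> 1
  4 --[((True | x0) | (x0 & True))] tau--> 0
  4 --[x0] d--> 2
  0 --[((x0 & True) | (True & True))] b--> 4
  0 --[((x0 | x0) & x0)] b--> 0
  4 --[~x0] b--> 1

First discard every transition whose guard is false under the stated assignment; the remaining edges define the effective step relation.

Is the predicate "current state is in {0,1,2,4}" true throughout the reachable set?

Answer: INVARIANT HOLDS

Trace:
Inv-set: {0,1,2,4}
Reach set: {0,1,4}
  0: ok
  1: ok
  4: ok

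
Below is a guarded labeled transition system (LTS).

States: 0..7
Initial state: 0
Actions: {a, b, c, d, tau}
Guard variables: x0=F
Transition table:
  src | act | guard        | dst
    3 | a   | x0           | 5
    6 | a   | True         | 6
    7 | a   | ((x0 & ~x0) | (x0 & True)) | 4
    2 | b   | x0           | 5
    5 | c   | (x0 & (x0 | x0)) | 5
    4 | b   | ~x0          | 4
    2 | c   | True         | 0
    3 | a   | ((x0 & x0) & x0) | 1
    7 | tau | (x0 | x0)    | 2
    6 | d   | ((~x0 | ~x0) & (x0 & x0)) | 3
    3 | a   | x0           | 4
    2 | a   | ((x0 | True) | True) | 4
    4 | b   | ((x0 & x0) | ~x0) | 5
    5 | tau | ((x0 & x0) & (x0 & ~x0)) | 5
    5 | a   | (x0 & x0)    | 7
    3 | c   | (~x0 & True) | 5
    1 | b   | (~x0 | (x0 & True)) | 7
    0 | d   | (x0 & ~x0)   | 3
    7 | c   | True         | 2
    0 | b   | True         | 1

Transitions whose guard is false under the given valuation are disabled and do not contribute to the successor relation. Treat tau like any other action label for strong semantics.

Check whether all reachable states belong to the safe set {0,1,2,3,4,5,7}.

Answer: INVARIANT HOLDS

Analysis:
Safe = {0,1,2,3,4,5,7}
Reach set: {0,1,2,4,5,7}
  0: ✓
  1: ✓
  2: ✓
  4: ✓
  5: ✓
  7: ✓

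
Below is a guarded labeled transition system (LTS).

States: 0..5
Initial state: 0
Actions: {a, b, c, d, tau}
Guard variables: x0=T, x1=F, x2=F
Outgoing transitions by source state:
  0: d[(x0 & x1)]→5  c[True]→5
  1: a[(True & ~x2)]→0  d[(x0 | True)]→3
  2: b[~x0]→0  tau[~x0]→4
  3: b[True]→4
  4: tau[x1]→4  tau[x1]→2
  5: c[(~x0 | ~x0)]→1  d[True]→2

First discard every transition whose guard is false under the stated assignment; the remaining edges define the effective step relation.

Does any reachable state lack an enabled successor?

Reach set: {0,2,5}
  0: c→5  [1 exit(s)]
  2: ∅  [no exit]
  5: d→2  [1 exit(s)]
Path to 2: c·d

Answer: DEADLOCK at state 2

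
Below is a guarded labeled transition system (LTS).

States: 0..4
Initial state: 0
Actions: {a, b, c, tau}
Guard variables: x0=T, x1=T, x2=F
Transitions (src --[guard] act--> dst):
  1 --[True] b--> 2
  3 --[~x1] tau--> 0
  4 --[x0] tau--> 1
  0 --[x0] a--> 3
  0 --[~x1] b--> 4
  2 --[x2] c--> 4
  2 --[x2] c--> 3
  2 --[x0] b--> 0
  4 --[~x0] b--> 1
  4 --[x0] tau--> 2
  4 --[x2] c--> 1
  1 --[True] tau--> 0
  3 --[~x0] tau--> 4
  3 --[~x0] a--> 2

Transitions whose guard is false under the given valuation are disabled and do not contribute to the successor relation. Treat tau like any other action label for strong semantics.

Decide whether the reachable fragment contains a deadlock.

Answer: DEADLOCK at state 3

Trace:
R = {0,3}
  0: a→3  [1 exit(s)]
  3: ∅  [deadlock]
witness 3: a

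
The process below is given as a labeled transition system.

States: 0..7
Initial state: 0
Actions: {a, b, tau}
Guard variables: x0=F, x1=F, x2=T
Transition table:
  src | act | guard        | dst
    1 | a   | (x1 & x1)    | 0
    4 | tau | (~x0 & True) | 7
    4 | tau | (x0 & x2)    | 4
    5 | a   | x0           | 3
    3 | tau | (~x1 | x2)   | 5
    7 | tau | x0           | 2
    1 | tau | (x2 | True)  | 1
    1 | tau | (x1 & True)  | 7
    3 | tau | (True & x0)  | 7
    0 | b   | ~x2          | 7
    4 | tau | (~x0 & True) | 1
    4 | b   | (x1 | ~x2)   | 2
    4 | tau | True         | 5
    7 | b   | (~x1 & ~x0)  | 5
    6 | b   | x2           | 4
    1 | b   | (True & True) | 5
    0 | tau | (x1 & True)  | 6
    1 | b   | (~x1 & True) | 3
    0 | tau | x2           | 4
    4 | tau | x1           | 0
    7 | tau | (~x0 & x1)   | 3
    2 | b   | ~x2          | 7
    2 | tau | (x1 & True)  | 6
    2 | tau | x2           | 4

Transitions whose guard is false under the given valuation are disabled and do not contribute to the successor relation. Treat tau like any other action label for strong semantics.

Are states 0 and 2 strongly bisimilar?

Answer: BISIMILAR

Working:
Bisimulation quotient by refinement:
  π0 = {{0,1,2,3,4,5,6,7}}
  π1 = {{0,2,3,4},{1},{5},{6,7}}
  π2 = {{0,2},{1},{3},{4},{5},{6},{7}}
stable after 3 split(s): 7 block(s)
class of 0: {0,2}; class of 2: {0,2}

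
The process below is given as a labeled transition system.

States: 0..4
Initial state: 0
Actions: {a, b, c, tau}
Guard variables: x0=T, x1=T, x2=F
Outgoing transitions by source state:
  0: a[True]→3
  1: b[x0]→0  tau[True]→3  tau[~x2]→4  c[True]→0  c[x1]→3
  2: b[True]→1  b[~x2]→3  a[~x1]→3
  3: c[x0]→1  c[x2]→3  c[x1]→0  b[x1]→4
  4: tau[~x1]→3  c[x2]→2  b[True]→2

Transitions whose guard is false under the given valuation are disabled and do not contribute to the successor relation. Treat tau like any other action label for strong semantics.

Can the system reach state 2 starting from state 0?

12 transition(s) survive guard evaluation.
L0 = {0}
L1 = {3}  total {0,3}
L2 = {1,4}  total {0,1,3,4}
L3 = {2}  total {0,1,2,3,4}
R = {0,1,2,3,4}
trace reaching 2: a·b·b

Answer: REACHABLE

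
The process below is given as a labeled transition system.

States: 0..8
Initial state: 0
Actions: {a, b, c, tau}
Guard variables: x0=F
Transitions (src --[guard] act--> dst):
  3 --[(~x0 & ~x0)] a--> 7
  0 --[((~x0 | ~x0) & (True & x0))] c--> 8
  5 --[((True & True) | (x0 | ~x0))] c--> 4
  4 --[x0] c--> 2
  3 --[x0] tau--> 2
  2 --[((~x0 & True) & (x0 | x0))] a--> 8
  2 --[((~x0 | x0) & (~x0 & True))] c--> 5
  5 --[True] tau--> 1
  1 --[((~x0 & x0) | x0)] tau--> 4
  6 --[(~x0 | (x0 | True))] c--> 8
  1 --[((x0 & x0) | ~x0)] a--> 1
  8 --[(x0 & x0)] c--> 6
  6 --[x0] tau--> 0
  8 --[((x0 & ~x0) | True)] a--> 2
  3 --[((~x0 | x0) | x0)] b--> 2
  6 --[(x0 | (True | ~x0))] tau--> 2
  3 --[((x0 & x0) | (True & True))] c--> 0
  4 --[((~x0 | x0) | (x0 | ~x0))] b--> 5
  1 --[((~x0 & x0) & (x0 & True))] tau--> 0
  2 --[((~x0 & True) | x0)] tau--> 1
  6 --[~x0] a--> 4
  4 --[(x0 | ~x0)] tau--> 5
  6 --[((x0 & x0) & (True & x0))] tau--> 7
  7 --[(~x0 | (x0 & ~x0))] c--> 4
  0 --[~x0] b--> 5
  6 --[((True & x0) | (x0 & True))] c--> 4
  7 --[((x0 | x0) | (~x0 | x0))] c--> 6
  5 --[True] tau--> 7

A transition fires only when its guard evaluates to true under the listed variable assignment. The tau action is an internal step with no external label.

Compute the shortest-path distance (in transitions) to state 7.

Breadth-first toward 7:
  depth 0: {0}
  depth 1: {5}
  depth 2: {1,4,7}
first hit 7 at d=2 via b·tau

Answer: 2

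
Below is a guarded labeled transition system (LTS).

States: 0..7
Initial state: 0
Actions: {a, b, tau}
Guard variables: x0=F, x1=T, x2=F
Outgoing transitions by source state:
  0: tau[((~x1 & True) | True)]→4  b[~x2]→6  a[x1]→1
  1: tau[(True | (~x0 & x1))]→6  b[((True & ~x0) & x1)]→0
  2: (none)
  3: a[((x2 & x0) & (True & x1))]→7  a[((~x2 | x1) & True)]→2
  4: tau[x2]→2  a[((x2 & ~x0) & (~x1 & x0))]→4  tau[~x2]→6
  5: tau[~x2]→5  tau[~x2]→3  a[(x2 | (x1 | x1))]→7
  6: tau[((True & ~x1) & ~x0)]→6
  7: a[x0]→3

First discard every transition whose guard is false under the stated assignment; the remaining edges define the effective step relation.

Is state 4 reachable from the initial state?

10 transition(s) survive guard evaluation.
Layer 0: {0}
Layer 1: {1,4,6}  now seen {0,1,4,6}
R = {0,1,4,6}
Path to 4: tau

Answer: REACHABLE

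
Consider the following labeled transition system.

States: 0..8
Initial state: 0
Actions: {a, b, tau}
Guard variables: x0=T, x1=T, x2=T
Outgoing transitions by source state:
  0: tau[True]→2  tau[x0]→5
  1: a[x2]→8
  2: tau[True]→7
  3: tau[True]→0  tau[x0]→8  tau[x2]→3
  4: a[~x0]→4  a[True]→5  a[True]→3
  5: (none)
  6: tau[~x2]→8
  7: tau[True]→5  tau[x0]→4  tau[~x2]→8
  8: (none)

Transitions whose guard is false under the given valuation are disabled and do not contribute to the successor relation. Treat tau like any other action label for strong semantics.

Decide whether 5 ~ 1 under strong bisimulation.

Answer: NOT BISIMILAR

Trace:
Compute ~ classes (split until stable):
  P[0] = {{0,1,2,3,4,5,6,7,8}}
  P[1] = {{0,2,3,7},{1,4},{5,6,8}}
  P[2] = {{0,3},{1},{2},{4},{5,6,8},{7}}
  P[3] = {{0},{1},{2},{3},{4},{5,6,8},{7}}
stable after 4 split(s): 7 block(s)
5∈{5,6,8}, 1∈{1}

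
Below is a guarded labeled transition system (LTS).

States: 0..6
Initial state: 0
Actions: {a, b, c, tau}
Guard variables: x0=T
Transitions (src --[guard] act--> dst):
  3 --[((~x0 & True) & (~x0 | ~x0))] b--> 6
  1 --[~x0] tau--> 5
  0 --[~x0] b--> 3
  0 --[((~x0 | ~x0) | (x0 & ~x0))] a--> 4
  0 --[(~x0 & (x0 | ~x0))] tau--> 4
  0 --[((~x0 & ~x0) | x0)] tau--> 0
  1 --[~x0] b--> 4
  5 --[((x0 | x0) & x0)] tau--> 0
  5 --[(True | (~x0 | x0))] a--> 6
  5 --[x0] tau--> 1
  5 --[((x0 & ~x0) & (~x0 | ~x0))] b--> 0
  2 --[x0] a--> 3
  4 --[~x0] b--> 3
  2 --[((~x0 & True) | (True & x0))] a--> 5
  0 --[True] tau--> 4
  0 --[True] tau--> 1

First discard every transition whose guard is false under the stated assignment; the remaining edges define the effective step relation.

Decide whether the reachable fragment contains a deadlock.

Answer: DEADLOCK at state 1

Analysis:
R = {0,1,4}
  0: tau→0  tau→1  tau→4  [3 exit(s)]
  1: ∅  [STUCK]
  4: ∅  [STUCK]
trace reaching 1: tau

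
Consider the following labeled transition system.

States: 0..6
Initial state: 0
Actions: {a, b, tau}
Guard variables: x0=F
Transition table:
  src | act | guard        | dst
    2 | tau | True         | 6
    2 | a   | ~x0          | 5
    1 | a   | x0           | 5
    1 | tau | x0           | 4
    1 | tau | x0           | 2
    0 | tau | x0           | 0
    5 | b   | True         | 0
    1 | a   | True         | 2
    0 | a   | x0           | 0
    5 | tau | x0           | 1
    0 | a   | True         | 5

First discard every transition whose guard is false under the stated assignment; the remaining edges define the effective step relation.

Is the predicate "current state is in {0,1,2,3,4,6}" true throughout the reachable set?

Inv-set: {0,1,2,3,4,6}
R = {0,5}
  0: ok
  5: outside
counterexample path to 5: a

Answer: INVARIANT VIOLATED at state 5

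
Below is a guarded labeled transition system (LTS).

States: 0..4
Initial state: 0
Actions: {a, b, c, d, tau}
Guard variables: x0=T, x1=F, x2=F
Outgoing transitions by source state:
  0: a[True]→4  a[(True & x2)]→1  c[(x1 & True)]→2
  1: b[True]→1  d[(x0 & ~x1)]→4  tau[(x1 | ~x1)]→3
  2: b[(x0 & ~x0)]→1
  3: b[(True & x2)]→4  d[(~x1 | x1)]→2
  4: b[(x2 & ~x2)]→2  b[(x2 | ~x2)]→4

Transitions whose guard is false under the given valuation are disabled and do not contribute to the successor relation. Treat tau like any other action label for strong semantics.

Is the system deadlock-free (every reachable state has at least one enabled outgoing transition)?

Answer: DEADLOCK-FREE

Working:
Reach set: {0,4}
  0: a→4  [1 out]
  4: b→4  [1 out]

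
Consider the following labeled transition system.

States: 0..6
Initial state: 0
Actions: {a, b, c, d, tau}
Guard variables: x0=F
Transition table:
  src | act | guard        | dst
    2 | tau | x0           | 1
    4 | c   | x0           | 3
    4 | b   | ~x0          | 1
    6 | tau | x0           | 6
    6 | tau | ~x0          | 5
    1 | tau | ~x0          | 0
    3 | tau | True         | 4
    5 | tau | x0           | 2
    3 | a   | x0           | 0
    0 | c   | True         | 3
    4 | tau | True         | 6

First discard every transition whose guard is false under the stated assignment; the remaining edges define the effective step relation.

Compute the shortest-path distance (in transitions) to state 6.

Layered search for 6:
  L0 = {0}
  L1 = {3}
  L2 = {4}
  L3 = {1,6}
first hit 6 at d=3 via c·tau·tau

Answer: 3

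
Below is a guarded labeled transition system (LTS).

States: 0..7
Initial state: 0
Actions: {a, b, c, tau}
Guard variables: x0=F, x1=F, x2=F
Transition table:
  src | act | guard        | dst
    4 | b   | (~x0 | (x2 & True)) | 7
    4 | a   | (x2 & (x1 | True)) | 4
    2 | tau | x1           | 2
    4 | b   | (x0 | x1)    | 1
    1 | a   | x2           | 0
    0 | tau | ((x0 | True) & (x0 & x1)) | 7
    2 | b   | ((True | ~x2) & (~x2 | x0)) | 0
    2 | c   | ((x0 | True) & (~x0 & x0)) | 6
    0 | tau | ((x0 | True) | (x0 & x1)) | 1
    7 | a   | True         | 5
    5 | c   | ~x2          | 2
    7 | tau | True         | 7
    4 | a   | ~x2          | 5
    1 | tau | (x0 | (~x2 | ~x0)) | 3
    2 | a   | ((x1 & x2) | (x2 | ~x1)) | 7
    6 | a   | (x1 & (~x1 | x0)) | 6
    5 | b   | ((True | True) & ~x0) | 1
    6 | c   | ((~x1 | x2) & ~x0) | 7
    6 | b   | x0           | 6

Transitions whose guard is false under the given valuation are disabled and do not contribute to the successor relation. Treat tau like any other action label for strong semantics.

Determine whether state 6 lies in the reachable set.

Answer: UNREACHABLE

Trace:
Guard filter leaves 11 enabled edge(s).
L0 = {0}
L1 = {1}  cumulative {0,1}
L2 = {3}  cumulative {0,1,3}
R = {0,1,3}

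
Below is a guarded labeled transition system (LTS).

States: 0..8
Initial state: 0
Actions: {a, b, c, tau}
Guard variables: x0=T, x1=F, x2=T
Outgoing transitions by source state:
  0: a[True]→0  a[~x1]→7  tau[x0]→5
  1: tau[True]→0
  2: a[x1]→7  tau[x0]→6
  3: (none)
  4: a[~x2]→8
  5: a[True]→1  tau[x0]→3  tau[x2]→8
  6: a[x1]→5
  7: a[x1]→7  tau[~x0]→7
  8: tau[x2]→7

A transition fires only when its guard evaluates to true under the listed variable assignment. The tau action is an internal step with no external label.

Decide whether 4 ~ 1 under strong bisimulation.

Compute ~ classes (split until stable):
  round 0: {{0,1,2,3,4,5,6,7,8}}
  round 1: {{0,5},{1,2,8},{3,4,6,7}}
  round 2: {{0},{1},{2,8},{3,4,6,7},{5}}
Fixed point at round 3; 5 class(es).
4∈{3,4,6,7}, 1∈{1}

Answer: NOT BISIMILAR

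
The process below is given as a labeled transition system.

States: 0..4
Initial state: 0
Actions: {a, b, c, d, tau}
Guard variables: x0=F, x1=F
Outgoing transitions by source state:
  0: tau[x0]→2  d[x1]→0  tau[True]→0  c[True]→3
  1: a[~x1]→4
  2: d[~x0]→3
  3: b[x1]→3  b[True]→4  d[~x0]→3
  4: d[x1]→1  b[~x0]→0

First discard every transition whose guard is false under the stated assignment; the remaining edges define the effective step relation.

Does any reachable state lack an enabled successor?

Answer: DEADLOCK-FREE

Analysis:
Reachable = {0,3,4}
  0: c→3  tau→0  [2 out]
  3: b→4  d→3  [2 out]
  4: b→0  [1 out]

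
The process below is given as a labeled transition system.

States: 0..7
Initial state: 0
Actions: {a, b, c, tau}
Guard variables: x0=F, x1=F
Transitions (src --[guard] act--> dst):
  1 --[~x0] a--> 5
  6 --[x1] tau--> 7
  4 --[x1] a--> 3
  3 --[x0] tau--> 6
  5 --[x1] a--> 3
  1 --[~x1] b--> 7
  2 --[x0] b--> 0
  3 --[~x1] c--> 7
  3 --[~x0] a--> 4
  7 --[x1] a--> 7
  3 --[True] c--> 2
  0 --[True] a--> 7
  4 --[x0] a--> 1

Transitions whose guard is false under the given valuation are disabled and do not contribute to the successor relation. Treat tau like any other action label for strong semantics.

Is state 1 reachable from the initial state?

6 transition(s) survive guard evaluation.
L0 = {0}
L1 = {7}  cumulative {0,7}
Reach set: {0,7}

Answer: UNREACHABLE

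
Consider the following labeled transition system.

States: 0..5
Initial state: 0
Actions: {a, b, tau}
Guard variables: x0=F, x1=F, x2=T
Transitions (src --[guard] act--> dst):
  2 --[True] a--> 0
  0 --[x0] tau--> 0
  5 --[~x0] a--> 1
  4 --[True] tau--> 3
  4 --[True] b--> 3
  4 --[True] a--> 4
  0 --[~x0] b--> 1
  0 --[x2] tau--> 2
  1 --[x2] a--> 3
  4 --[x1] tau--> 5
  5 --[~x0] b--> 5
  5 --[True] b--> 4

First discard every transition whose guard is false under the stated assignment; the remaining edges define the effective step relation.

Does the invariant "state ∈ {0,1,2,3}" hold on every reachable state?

Answer: INVARIANT HOLDS

Trace:
Inv-set: {0,1,2,3}
R = {0,1,2,3}
  0: ok
  1: ok
  2: ok
  3: ok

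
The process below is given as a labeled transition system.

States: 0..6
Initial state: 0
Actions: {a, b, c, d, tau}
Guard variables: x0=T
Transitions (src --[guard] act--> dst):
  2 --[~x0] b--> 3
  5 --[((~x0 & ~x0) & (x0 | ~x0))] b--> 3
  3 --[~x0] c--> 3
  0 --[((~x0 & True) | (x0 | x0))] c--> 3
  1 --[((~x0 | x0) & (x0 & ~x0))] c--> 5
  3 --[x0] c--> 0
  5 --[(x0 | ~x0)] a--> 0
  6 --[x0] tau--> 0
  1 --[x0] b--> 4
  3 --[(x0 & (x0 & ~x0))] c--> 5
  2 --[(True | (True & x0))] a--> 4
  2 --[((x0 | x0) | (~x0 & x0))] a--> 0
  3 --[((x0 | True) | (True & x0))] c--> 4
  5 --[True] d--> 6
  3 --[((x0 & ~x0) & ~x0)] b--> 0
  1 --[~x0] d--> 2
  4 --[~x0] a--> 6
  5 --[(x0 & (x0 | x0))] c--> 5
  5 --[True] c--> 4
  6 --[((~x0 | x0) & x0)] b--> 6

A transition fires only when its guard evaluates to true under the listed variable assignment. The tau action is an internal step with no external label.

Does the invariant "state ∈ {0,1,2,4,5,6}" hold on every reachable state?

Answer: INVARIANT VIOLATED at state 3

Trace:
Allowed set {0,1,2,4,5,6}
Reachable = {0,3,4}
  0: safe
  3: VIOLATES
  4: safe
reach 3 via c — violates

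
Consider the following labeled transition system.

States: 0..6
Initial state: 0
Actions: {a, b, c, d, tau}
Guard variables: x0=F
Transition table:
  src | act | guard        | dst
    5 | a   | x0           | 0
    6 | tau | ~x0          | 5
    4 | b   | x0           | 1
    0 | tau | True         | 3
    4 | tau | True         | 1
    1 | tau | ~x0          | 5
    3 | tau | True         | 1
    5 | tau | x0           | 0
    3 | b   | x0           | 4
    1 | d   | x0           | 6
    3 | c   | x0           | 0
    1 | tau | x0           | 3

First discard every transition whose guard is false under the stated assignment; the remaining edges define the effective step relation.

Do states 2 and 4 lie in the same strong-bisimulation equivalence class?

Answer: NOT BISIMILAR

Analysis:
Bisimulation quotient by refinement:
  π0 = {{0,1,2,3,4,5,6}}
  π1 = {{0,1,3,4,6},{2,5}}
  π2 = {{0,3,4},{1,6},{2,5}}
  π3 = {{0},{1,6},{2,5},{3,4}}
4 equivalence class(es) (converged in 4)
[2]={2,5}  [4]={3,4}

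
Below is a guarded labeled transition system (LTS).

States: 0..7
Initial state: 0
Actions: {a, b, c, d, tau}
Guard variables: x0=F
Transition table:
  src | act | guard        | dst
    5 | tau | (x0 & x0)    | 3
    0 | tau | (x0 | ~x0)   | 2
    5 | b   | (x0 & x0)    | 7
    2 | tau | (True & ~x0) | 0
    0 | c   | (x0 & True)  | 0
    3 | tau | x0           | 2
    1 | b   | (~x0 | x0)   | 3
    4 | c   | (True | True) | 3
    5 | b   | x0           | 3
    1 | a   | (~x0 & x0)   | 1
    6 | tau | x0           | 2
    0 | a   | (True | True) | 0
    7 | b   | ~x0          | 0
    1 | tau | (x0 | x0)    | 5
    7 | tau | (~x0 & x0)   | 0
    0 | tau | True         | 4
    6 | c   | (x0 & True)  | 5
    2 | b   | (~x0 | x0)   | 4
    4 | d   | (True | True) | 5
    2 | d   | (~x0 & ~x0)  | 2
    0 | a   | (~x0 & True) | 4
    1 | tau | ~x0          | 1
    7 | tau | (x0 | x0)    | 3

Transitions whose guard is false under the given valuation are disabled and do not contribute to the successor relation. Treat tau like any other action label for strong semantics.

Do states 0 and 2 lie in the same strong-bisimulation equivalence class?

Refine partition for ~:
  round 0: {{0,1,2,3,4,5,6,7}}
  round 1: {{0},{1},{2},{3,5,6},{4},{7}}
6 equivalence class(es) (converged in 2)
[0]={0}  [2]={2}

Answer: NOT BISIMILAR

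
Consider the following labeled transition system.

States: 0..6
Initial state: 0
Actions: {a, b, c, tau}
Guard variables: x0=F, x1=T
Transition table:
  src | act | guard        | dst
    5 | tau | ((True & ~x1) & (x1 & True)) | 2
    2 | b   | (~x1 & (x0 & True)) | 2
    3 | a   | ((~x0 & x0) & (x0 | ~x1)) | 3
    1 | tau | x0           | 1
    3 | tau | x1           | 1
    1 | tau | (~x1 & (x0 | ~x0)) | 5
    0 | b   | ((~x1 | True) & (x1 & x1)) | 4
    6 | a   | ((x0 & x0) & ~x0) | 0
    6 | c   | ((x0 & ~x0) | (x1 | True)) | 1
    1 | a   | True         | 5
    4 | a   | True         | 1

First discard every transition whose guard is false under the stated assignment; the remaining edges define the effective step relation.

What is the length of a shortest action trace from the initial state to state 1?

Layered search for 1:
  depth 0: {0}
  depth 1: {4}
  depth 2: {1}
1 enters at depth 2; path b·a

Answer: 2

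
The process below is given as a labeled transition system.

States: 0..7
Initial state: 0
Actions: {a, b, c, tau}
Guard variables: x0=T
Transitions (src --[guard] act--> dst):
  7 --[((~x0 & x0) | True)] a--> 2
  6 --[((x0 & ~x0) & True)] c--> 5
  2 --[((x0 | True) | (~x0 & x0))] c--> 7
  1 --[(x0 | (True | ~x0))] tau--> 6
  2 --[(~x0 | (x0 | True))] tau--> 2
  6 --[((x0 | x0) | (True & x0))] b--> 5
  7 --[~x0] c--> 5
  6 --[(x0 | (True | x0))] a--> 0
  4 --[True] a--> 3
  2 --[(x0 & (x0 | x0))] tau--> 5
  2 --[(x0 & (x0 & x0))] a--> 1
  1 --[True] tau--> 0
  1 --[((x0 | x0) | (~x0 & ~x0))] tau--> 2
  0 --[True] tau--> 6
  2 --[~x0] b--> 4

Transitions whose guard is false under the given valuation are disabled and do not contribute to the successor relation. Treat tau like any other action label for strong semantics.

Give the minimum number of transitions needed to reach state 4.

BFS to 4:
  depth 0: {0}
  depth 1: {6}
  depth 2: {5}
4 never appears.

Answer: UNREACHABLE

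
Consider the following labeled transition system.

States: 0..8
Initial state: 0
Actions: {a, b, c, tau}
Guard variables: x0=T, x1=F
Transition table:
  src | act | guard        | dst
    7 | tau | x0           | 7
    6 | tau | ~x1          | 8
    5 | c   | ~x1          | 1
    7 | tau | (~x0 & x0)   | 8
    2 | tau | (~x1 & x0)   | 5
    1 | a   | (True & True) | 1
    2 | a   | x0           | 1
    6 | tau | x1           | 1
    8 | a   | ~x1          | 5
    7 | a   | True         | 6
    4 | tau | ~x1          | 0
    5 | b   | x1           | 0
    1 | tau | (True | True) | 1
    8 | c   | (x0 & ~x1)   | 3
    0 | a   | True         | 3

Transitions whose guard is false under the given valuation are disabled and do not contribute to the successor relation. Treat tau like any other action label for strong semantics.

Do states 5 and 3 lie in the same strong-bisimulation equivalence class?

Compute ~ classes (split until stable):
  round 0: {{0,1,2,3,4,5,6,7,8}}
  round 1: {{0},{1,2,7},{3},{4,6},{5},{8}}
  round 2: {{0},{1},{2},{3},{4},{5},{6},{7},{8}}
9 equivalence class(es) (converged in 3)
class of 5: {5}; class of 3: {3}

Answer: NOT BISIMILAR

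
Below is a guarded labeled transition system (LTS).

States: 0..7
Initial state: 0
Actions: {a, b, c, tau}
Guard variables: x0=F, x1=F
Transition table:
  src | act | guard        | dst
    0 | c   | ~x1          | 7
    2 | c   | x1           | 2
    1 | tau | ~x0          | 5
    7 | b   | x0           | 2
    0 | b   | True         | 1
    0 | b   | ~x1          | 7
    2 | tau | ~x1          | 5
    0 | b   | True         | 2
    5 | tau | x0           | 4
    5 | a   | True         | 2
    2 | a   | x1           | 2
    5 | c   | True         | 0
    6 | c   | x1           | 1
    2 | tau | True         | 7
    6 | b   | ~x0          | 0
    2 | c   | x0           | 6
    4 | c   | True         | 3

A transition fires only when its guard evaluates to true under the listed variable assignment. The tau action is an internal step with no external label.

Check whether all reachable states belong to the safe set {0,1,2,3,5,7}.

Answer: INVARIANT HOLDS

Working:
Allowed set {0,1,2,3,5,7}
Reach set: {0,1,2,5,7}
  0: ok
  1: ok
  2: ok
  5: ok
  7: ok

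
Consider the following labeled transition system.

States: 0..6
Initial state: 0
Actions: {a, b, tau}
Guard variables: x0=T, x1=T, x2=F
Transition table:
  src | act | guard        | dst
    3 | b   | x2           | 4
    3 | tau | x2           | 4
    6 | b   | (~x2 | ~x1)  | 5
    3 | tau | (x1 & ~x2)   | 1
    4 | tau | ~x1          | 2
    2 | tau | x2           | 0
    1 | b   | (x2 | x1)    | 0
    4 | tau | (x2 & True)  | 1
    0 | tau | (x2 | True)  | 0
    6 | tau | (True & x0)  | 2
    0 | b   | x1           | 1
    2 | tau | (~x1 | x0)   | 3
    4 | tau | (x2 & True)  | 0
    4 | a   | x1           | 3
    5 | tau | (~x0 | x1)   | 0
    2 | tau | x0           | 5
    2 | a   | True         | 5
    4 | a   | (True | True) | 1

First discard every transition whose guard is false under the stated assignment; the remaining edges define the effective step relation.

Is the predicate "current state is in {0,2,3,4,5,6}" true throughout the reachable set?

Safe = {0,2,3,4,5,6}
Reach set: {0,1}
  0: safe
  1: outside
witness against invariant: b → 1

Answer: INVARIANT VIOLATED at state 1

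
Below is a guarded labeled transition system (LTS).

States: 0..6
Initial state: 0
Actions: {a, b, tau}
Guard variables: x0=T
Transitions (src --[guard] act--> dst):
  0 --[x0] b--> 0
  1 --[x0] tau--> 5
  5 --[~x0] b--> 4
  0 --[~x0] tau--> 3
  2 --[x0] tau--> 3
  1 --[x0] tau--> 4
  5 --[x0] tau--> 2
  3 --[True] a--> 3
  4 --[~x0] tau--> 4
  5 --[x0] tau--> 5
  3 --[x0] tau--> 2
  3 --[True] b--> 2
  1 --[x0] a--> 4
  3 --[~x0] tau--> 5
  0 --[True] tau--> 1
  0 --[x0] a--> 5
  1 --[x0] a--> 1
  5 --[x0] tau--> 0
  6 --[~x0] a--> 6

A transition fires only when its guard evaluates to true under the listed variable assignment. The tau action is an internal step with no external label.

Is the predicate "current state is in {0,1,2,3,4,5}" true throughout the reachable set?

Answer: INVARIANT HOLDS

Working:
Inv-set: {0,1,2,3,4,5}
R = {0,1,2,3,4,5}
  0: safe
  1: safe
  2: safe
  3: safe
  4: safe
  5: safe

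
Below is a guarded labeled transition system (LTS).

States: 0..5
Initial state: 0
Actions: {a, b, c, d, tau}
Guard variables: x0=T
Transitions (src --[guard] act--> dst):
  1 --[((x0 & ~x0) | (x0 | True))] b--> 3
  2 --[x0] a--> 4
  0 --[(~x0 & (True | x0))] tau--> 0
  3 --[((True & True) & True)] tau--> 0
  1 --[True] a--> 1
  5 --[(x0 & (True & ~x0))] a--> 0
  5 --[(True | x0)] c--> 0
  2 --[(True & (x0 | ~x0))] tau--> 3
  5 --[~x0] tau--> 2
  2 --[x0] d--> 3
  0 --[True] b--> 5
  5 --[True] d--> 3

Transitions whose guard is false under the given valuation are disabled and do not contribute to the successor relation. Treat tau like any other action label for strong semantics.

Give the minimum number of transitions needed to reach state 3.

Answer: 2

Trace:
BFS to 3:
  L0 = {0}
  L1 = {5}
  L2 = {3}
3 enters at depth 2; path b·d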